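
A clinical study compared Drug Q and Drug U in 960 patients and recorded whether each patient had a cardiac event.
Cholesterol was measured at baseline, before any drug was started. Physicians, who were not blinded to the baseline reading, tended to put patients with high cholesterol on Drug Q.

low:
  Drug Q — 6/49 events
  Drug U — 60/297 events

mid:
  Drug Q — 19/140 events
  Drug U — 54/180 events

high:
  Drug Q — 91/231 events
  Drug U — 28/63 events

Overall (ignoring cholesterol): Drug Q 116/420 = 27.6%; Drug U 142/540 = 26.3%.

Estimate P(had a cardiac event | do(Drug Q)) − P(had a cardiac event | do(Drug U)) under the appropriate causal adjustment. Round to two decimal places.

-0.10

Since cholesterol is a pre-existing factor (not a product of the drug) and it affects the outcome on its own, it is a confounder. The stratified rates, not the pooled rate, identify the causal effect.
Adjusting over the population distribution of cholesterol: 0.360·(0.122−0.202) + 0.333·(0.136−0.300) + 0.306·(0.394−0.444) = -0.099.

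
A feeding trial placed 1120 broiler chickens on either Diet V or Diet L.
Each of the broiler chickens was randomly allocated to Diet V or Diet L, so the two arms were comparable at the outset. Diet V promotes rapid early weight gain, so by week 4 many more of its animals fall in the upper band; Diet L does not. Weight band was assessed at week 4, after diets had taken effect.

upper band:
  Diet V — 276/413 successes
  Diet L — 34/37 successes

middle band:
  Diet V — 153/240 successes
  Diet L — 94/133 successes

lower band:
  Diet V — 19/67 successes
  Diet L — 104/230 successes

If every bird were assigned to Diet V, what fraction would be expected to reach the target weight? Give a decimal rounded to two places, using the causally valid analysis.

The distribution of week-4 weight band is itself part of what the diet does — it is an intermediate outcome. Holding it fixed would remove that part of the effect; the total effect is the pooled difference.
So P(outcome | do(Diet V)) is just the pooled rate for Diet V: 448/720 = 0.622.

0.62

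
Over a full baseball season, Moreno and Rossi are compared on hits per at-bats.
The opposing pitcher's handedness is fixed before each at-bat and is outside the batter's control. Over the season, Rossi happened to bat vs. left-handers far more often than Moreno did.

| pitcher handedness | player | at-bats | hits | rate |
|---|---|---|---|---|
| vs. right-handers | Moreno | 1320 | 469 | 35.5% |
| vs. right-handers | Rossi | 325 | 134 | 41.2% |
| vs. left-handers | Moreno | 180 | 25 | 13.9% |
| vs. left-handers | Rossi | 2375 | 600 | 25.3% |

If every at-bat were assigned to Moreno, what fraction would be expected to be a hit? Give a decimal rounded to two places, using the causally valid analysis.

0.22

Rossi is higher inside every pitcher handedness stratum but Moreno is higher in aggregate. Whether to stratify depends on how pitcher handedness relates to the player.
Pitcher handedness is set before the player has any effect — it is not caused by the player — and it independently drives the outcome. That makes it a confounder, so the causal comparison is within pitcher handedness levels.
Standardising Moreno to the population pitcher handedness mix: 0.392·469/1320 + 0.608·25/180 = 0.224.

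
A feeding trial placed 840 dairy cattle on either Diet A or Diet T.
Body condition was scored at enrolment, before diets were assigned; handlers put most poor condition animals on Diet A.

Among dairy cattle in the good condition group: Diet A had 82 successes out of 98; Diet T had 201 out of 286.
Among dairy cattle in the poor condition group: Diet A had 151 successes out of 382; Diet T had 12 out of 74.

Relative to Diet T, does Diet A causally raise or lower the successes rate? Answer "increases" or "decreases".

Starting body condition satisfies the back-door criterion: it is not a descendant of the diet, and it blocks the spurious path from diet to outcome. Adjusting for it (i.e., using the within-starting body condition rates) gives the causal effect.
Within each level — good condition: 83.7% vs 70.3%; poor condition: 39.5% vs 16.2% — Diet A is higher every time.

increases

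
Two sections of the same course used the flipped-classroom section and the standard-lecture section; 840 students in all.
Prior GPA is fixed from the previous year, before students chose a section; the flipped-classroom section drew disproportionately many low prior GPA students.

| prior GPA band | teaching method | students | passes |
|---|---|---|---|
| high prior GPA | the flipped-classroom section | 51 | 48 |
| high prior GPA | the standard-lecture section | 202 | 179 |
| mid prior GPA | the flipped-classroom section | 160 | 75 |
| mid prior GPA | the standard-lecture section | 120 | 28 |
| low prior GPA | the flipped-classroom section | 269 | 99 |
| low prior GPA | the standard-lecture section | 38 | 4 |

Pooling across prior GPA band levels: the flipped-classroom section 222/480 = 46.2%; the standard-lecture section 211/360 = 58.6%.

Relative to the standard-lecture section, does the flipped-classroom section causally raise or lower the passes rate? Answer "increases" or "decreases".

Prior GPA band is set before the teaching method has any effect — it is not caused by the teaching method — and it independently drives the outcome. That makes it a confounder, so the causal comparison is within prior GPA band levels.
Within each level — high prior GPA: 94.1% vs 88.6%; mid prior GPA: 46.9% vs 23.3%; low prior GPA: 36.8% vs 10.5% — the flipped-classroom section is higher every time.

increases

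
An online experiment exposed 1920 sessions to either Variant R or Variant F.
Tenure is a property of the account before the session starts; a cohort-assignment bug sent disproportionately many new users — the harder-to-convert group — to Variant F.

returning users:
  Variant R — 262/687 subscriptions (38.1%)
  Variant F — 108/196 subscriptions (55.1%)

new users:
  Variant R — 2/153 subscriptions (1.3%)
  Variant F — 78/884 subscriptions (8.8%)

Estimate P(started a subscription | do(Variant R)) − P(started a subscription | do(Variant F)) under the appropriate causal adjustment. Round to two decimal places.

-0.12

The stratified and pooled comparisons disagree (Variant F wins within each user tenure; Variant R wins overall), so the answer turns on the causal role of user tenure.
Nothing the variant does changes user tenure; the imbalance is an allocation artefact. With user tenure also predicting the outcome, the pooled figure is confounded, and the within-stratum comparison is the causal one.
Adjusting over the population distribution of user tenure: 0.460·(0.381−0.551) + 0.540·(0.013−0.088) = -0.119.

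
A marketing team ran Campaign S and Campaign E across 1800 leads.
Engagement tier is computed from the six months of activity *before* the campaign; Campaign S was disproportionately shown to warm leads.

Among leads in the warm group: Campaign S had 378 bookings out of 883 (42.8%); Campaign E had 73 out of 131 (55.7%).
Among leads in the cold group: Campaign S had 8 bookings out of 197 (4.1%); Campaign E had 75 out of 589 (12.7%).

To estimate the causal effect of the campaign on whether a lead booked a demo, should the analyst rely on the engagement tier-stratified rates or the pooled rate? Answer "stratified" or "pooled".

stratified

The stratified and pooled comparisons disagree (Campaign E wins within each engagement tier; Campaign S wins overall), so the answer turns on the causal role of engagement tier.
Engagement tier is set before the campaign has any effect — it is not caused by the campaign — and it independently drives the outcome. That makes it a confounder, so the causal comparison is within engagement tier levels.
Within each level — warm: 42.8% vs 55.7%; cold: 4.1% vs 12.7% — Campaign E is higher every time.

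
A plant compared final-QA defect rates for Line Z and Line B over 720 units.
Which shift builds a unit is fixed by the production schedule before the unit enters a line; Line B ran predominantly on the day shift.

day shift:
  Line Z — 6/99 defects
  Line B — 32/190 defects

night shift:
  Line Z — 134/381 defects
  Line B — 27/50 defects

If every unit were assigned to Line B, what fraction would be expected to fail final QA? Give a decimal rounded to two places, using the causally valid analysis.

0.39

Shift satisfies the back-door criterion: it is not a descendant of the line, and it blocks the spurious path from line to outcome. Adjusting for it (i.e., using the within-shift rates) gives the causal effect.
Standardising Line B to the population shift mix: 0.401·32/190 + 0.599·27/50 = 0.391.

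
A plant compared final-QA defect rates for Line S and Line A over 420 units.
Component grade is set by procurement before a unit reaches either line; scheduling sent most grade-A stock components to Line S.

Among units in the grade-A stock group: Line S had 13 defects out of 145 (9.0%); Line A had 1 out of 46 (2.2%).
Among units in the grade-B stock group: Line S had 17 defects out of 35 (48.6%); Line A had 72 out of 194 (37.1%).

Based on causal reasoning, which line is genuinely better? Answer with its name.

Line A

The stratified and pooled comparisons disagree (Line A wins within each component grade; Line S wins overall), so the answer turns on the causal role of component grade.
Since component grade is a pre-existing factor (not a product of the line) and it affects the outcome on its own, it is a confounder. The stratified rates, not the pooled rate, identify the causal effect.
Within each level — grade-A stock: 9.0% vs 2.2%; grade-B stock: 48.6% vs 37.1% — Line A is lower every time.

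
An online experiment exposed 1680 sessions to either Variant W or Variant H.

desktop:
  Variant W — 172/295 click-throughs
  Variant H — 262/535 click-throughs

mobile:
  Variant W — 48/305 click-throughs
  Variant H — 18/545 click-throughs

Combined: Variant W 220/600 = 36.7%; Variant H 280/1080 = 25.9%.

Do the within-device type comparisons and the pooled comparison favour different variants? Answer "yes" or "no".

no

Within each device type level (desktop 58.3% vs 49.0%; mobile 15.7% vs 3.3%), Variant W has the higher rate every time. Pooled: 36.7% vs 25.9% — Variant W has the higher rate overall. They agree.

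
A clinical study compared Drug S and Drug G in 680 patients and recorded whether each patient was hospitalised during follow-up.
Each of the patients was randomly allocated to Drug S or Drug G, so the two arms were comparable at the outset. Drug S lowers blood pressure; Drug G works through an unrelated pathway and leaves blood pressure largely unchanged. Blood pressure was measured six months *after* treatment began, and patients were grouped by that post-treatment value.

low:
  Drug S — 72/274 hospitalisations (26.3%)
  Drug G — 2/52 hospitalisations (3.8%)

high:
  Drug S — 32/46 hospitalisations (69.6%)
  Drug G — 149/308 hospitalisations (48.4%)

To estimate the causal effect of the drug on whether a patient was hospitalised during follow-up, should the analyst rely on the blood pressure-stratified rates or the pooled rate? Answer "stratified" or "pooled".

pooled

Drug G is lower inside every blood pressure stratum but Drug S is lower in aggregate. Whether to stratify depends on how blood pressure relates to the drug.
Blood pressure here is a post-treatment variable shaped by the drug; conditioning on it would introduce bias rather than remove it. The overall comparison is the causal one.
Pooled: Drug S 32.5% vs Drug G 41.9%; Drug S is lower overall.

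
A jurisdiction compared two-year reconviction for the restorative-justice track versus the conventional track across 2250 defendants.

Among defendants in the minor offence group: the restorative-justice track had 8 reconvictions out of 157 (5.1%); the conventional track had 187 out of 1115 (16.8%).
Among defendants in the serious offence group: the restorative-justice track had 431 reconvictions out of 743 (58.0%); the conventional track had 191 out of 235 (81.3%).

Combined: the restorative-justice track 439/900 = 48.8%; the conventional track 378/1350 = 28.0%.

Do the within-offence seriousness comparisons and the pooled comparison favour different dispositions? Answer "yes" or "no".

Within each offence seriousness level (minor offence 5.1% vs 16.8%; serious offence 58.0% vs 81.3%), the restorative-justice track has the lower rate every time. Pooled: 48.8% vs 28.0% — the conventional track has the lower rate overall. The two comparisons disagree.

yes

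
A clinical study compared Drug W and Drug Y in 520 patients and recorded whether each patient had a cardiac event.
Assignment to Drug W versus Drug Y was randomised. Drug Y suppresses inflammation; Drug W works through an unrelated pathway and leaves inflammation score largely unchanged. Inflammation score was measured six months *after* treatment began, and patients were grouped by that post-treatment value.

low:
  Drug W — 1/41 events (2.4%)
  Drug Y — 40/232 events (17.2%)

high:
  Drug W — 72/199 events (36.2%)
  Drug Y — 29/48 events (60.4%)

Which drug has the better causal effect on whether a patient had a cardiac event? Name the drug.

Drug Y

Inflammation score is downstream of the drug. One should not condition on a consequence of treatment, so the overall rates are the right comparison.
Pooled: Drug W 30.4% vs Drug Y 24.6%; Drug Y is lower overall.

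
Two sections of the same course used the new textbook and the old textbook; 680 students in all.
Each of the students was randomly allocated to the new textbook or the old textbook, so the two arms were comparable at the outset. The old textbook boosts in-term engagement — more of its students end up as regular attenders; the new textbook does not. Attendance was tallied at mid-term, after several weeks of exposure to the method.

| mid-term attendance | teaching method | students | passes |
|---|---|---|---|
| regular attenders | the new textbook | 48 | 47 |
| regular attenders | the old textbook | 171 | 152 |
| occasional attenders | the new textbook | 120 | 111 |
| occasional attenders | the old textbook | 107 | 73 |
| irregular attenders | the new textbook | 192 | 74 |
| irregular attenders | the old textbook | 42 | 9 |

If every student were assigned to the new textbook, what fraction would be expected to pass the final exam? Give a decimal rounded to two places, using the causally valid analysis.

0.64

Mid-term attendance is downstream of the teaching method. One should not condition on a consequence of treatment, so the overall rates are the right comparison.
So P(outcome | do(the new textbook)) is just the pooled rate for the new textbook: 232/360 = 0.644.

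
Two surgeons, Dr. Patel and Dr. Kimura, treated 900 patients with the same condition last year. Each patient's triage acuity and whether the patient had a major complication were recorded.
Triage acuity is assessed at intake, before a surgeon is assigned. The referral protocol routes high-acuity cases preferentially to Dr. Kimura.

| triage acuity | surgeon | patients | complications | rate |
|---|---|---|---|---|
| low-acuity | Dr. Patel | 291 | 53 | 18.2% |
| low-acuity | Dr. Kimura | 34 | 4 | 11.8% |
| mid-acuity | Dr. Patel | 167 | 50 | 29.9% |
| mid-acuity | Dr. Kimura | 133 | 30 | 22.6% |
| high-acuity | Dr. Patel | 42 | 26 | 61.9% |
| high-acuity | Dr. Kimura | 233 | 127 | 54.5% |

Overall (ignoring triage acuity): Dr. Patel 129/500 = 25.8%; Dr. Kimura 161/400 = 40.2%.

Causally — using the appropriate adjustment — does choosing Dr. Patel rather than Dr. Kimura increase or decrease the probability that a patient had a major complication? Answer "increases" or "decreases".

increases

Since triage acuity is a pre-existing factor (not a product of the surgeon) and it affects the outcome on its own, it is a confounder. The stratified rates, not the pooled rate, identify the causal effect.
Within each level — low-acuity: 18.2% vs 11.8%; mid-acuity: 29.9% vs 22.6%; high-acuity: 61.9% vs 54.5% — Dr. Kimura is lower every time.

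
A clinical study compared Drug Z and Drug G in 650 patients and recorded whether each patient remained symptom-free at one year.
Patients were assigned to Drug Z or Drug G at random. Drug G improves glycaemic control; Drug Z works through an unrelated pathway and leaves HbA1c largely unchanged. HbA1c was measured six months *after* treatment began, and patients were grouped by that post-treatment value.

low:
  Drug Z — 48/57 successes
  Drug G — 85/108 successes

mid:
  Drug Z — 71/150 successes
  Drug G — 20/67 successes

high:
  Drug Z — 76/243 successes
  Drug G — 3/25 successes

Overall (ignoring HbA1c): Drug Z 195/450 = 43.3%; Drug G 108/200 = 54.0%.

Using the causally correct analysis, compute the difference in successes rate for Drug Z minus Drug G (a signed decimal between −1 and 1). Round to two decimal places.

-0.11

Stratifying would compare drugs among patients the drugs themselves sorted into HbA1c groups — a form of selection on an intermediate. The unconditioned pooled rates give the total causal effect.
The causal difference is the pooled difference: 0.433 − 0.540 = -0.107.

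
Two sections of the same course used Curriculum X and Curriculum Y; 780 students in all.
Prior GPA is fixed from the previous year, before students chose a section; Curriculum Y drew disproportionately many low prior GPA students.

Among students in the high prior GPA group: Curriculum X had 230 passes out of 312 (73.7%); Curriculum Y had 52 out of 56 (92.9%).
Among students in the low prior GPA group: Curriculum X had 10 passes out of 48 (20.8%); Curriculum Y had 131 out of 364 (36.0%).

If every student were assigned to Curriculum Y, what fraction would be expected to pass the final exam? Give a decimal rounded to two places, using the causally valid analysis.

Nothing the teaching method does changes prior GPA band; the imbalance is an allocation artefact. With prior GPA band also predicting the outcome, the pooled figure is confounded, and the within-stratum comparison is the causal one.
Standardising Curriculum Y to the population prior GPA band mix: 0.472·52/56 + 0.528·131/364 = 0.628.

0.63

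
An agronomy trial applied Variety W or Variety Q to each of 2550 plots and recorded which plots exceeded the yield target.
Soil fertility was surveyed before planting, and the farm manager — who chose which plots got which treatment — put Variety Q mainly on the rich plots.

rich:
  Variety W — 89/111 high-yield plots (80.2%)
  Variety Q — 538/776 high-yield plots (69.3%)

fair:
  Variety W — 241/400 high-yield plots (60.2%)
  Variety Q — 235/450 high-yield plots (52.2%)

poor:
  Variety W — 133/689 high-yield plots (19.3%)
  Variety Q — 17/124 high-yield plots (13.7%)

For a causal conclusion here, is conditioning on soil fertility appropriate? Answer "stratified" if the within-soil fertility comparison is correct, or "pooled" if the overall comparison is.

stratified

The soil fertility-specific comparison favours Variety W throughout, but the pooled figures favour Variety Q. The question is whether to condition on soil fertility.
Nothing the variety does changes soil fertility; the imbalance is an allocation artefact. With soil fertility also predicting the outcome, the pooled figure is confounded, and the within-stratum comparison is the causal one.
Within each level — rich: 80.2% vs 69.3%; fair: 60.2% vs 52.2%; poor: 19.3% vs 13.7% — Variety W is higher every time.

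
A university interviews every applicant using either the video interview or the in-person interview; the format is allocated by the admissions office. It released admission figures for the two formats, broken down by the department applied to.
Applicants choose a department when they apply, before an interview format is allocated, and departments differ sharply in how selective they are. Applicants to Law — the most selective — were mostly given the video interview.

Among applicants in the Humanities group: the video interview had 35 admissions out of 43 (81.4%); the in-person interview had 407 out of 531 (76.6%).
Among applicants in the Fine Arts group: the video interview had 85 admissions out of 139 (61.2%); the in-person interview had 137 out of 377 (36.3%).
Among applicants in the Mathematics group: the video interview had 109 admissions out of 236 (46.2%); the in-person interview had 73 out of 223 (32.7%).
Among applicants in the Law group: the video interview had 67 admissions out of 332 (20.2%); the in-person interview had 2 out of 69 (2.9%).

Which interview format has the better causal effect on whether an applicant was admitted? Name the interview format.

The department-specific comparison favours the video interview throughout, but the pooled figures favour the in-person interview. The question is whether to condition on department.
Department is set before the interview format has any effect — it is not caused by the interview format — and it independently drives the outcome. That makes it a confounder, so the causal comparison is within department levels.
Within each level — Humanities: 81.4% vs 76.6%; Fine Arts: 61.2% vs 36.3%; Mathematics: 46.2% vs 32.7%; Law: 20.2% vs 2.9% — the video interview is higher every time.

the video interview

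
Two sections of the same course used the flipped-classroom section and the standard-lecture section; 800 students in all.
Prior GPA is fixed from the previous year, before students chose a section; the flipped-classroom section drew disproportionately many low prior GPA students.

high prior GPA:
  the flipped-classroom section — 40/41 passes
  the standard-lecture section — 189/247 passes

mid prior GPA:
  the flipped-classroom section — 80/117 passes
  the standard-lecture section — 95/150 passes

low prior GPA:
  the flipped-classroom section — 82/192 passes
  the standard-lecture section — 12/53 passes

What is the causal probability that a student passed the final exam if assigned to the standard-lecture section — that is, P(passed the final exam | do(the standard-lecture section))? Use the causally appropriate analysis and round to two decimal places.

0.56

Within every prior GPA band level the flipped-classroom section has the higher rate, yet pooled the standard-lecture section does — Simpson's reversal.
The imbalance in prior GPA band arose from how students were allocated, not from anything the teaching method did; and prior GPA band independently affects the outcome. The pooled gap is confounded — condition on prior GPA band.
Standardising the standard-lecture section to the population prior GPA band mix: 0.360·189/247 + 0.334·95/150 + 0.306·12/53 = 0.556.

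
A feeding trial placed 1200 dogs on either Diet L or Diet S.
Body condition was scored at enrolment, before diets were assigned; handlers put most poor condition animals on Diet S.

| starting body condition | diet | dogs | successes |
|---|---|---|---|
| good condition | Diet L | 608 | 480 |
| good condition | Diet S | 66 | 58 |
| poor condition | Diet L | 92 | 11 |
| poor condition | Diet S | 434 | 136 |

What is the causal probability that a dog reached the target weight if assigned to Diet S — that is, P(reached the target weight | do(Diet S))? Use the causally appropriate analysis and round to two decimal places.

Starting body condition differs across diets for reasons unrelated to any effect of the diet itself, and it separately predicts the outcome — a classic confounder. We must compare within starting body condition levels.
Standardising Diet S to the population starting body condition mix: 0.562·58/66 + 0.438·136/434 = 0.631.

0.63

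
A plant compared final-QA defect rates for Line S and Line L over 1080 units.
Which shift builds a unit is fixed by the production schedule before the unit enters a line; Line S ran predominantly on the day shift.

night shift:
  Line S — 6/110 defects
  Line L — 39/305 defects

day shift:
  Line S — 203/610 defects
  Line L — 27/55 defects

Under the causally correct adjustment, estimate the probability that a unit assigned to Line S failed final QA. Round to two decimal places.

Shift is set before the line has any effect — it is not caused by the line — and it independently drives the outcome. That makes it a confounder, so the causal comparison is within shift levels.
Standardising Line S to the population shift mix: 0.384·6/110 + 0.616·203/610 = 0.226.

0.23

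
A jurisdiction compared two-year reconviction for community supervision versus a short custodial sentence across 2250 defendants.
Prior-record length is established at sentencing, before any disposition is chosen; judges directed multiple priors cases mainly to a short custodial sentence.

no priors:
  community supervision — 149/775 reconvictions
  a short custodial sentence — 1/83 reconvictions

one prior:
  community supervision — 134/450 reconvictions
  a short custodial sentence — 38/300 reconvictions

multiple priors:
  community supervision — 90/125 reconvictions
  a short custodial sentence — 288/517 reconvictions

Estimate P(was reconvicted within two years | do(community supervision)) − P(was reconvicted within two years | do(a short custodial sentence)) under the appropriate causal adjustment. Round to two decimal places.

+0.17

The prior-record length-specific comparison favours a short custodial sentence throughout, but the pooled figures favour community supervision. The question is whether to condition on prior-record length.
Prior-record length satisfies the back-door criterion: it is not a descendant of the disposition, and it blocks the spurious path from disposition to outcome. Adjusting for it (i.e., using the within-prior-record length rates) gives the causal effect.
Adjusting over the population distribution of prior-record length: 0.381·(0.192−0.012) + 0.333·(0.298−0.127) + 0.285·(0.720−0.557) = +0.172.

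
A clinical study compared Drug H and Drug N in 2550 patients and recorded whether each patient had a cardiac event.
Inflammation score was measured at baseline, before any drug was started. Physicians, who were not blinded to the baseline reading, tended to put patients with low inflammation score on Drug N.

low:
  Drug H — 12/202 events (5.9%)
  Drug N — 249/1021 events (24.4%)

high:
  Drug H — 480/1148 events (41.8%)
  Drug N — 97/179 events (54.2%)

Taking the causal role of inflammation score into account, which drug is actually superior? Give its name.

Within every inflammation score level Drug H has the lower rate, yet pooled Drug N does — Simpson's reversal.
Inflammation score differs across drugs for reasons unrelated to any effect of the drug itself, and it separately predicts the outcome — a classic confounder. We must compare within inflammation score levels.
Within each level — low: 5.9% vs 24.4%; high: 41.8% vs 54.2% — Drug H is lower every time.

Drug H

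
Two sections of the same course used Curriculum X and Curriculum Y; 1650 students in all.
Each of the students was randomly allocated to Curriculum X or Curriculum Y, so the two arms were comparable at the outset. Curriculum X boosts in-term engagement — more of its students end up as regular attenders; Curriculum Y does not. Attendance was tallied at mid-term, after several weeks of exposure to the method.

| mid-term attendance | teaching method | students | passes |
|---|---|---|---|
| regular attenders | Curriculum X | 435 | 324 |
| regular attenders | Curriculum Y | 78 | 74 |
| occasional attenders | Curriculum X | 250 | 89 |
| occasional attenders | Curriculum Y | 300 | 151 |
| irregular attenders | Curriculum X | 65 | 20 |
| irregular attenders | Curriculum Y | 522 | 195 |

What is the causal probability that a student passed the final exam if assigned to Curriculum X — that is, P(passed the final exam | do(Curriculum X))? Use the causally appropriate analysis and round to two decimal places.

Because the teaching method influences mid-term attendance, mid-term attendance is a post-treatment mediator, not a confounder. Stratifying on it would bias the estimate; the causal effect is the crude pooled difference.
So P(outcome | do(Curriculum X)) is just the pooled rate for Curriculum X: 433/750 = 0.577.

0.58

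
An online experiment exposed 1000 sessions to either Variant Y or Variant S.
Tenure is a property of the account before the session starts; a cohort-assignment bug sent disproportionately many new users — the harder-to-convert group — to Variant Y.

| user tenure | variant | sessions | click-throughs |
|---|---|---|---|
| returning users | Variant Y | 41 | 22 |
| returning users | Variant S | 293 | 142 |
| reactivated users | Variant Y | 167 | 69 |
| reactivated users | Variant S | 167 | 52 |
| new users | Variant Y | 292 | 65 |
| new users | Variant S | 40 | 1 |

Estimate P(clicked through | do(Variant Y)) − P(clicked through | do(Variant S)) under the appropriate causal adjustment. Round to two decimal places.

+0.12

The imbalance in user tenure arose from how sessions were allocated, not from anything the variant did; and user tenure independently affects the outcome. The pooled gap is confounded — condition on user tenure.
Adjusting over the population distribution of user tenure: 0.334·(0.537−0.485) + 0.334·(0.413−0.311) + 0.332·(0.223−0.025) = +0.117.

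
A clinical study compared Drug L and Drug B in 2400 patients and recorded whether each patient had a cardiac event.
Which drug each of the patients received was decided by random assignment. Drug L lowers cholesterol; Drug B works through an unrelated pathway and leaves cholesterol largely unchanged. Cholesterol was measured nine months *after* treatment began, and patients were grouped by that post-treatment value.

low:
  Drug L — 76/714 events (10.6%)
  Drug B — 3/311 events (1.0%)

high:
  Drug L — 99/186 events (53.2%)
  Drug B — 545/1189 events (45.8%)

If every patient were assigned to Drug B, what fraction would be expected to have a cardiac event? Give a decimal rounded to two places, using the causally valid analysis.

0.37

Cholesterol here is a post-treatment variable shaped by the drug; conditioning on it would introduce bias rather than remove it. The overall comparison is the causal one.
So P(outcome | do(Drug B)) is just the pooled rate for Drug B: 548/1500 = 0.365.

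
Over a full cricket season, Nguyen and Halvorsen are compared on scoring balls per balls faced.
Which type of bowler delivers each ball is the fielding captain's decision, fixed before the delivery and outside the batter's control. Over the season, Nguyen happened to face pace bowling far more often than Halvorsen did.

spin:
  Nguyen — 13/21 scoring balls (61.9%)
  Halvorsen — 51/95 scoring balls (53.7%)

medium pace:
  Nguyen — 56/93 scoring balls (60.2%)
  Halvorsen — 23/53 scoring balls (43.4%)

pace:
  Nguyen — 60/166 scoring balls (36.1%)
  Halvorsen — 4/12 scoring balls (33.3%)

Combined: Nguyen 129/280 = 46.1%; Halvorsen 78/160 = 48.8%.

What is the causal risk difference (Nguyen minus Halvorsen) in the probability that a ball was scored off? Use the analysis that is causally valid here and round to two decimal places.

Bowling type satisfies the back-door criterion: it is not a descendant of the player, and it blocks the spurious path from player to outcome. Adjusting for it (i.e., using the within-bowling type rates) gives the causal effect.
Adjusting over the population distribution of bowling type: 0.264·(0.619−0.537) + 0.332·(0.602−0.434) + 0.405·(0.361−0.333) = +0.089.

+0.09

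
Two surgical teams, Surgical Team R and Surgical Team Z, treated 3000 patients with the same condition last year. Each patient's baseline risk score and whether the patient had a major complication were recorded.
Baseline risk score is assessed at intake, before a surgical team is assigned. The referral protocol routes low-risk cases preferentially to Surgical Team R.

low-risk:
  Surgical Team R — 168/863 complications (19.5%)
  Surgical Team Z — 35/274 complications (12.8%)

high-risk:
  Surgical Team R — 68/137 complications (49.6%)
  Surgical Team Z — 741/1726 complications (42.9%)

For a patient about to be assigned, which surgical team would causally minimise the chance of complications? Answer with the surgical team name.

Surgical Team Z

Baseline risk score is set before the surgical team has any effect — it is not caused by the surgical team — and it independently drives the outcome. That makes it a confounder, so the causal comparison is within baseline risk score levels.
Within each level — low-risk: 19.5% vs 12.8%; high-risk: 49.6% vs 42.9% — Surgical Team Z is lower every time.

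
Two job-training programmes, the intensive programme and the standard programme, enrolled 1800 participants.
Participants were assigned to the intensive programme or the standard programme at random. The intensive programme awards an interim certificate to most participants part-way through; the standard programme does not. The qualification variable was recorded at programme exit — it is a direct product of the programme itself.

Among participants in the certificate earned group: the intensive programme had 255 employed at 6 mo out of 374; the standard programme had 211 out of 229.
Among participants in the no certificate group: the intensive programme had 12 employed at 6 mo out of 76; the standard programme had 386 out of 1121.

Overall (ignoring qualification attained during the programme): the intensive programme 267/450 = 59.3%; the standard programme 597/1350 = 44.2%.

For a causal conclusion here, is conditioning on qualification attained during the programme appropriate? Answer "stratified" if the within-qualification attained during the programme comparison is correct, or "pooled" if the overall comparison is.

the standard programme is higher inside every qualification attained during the programme stratum but the intensive programme is higher in aggregate. Whether to stratify depends on how qualification attained during the programme relates to the programme.
Qualification attained during the programme lies on the pathway programme → qualification attained during the programme → outcome, so adjusting for it blocks the indirect effect. For the total causal effect of programme, use the unadjusted pooled rates.
Pooled: the intensive programme 59.3% vs the standard programme 44.2%; the intensive programme is higher overall.

pooled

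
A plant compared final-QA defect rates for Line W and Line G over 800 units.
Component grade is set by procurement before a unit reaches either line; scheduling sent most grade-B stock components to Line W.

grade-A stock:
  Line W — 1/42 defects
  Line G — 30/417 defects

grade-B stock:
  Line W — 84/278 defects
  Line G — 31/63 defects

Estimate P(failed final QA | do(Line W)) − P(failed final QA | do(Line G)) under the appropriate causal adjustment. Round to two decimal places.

-0.11

The component grade-specific comparison favours Line W throughout, but the pooled figures favour Line G. The question is whether to condition on component grade.
Component grade satisfies the back-door criterion: it is not a descendant of the line, and it blocks the spurious path from line to outcome. Adjusting for it (i.e., using the within-component grade rates) gives the causal effect.
Adjusting over the population distribution of component grade: 0.574·(0.024−0.072) + 0.426·(0.302−0.492) = -0.109.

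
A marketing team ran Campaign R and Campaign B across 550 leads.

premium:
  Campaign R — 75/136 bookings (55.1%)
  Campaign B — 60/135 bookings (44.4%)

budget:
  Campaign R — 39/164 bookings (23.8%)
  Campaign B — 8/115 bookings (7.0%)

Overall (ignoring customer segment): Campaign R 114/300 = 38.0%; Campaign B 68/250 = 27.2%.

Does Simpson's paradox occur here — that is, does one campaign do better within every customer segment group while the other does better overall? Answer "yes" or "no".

Within each customer segment level (premium 55.1% vs 44.4%; budget 23.8% vs 7.0%), Campaign R has the higher rate every time. Pooled: 38.0% vs 27.2% — Campaign R has the higher rate overall. They agree.

no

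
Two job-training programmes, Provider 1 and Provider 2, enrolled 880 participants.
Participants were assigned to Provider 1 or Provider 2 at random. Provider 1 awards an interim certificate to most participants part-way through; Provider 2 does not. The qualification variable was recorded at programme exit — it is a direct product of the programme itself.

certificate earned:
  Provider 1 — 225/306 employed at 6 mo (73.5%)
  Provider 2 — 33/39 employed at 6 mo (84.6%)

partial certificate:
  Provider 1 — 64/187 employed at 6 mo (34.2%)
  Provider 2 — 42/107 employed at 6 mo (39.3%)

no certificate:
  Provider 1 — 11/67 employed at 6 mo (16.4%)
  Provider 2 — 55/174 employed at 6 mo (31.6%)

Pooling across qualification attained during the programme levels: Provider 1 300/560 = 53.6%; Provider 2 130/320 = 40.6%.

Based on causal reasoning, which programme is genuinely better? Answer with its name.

Within every qualification attained during the programme level Provider 2 has the higher rate, yet pooled Provider 1 does — Simpson's reversal.
Qualification attained during the programme is recorded after the programme and is itself shifted by it — it sits on the causal path from programme to outcome. Conditioning on a mediator would strip out part of the effect we want; the pooled comparison gives the total causal effect.
Pooled: Provider 1 53.6% vs Provider 2 40.6%; Provider 1 is higher overall.

Provider 1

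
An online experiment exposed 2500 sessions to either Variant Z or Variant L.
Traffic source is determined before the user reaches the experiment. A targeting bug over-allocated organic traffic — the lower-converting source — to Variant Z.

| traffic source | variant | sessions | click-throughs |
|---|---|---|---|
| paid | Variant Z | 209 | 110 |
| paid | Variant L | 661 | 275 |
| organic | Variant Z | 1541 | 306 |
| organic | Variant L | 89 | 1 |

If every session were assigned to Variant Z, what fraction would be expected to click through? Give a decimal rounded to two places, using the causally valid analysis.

The traffic source-specific comparison favours Variant Z throughout, but the pooled figures favour Variant L. The question is whether to condition on traffic source.
Nothing the variant does changes traffic source; the imbalance is an allocation artefact. With traffic source also predicting the outcome, the pooled figure is confounded, and the within-stratum comparison is the causal one.
Standardising Variant Z to the population traffic source mix: 0.348·110/209 + 0.652·306/1541 = 0.313.

0.31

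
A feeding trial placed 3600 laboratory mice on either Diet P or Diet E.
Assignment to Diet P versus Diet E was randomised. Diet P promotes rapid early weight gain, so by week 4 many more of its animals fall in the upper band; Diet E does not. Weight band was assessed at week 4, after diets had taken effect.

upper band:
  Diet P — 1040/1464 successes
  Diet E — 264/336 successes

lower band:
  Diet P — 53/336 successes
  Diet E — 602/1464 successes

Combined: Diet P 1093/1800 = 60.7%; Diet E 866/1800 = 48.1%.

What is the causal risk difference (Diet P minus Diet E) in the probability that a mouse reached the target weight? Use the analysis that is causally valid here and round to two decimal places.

+0.13

The stratified and pooled comparisons disagree (Diet E wins within each week-4 weight band; Diet P wins overall), so the answer turns on the causal role of week-4 weight band.
The distribution of week-4 weight band is itself part of what the diet does — it is an intermediate outcome. Holding it fixed would remove that part of the effect; the total effect is the pooled difference.
The causal difference is the pooled difference: 0.607 − 0.481 = +0.126.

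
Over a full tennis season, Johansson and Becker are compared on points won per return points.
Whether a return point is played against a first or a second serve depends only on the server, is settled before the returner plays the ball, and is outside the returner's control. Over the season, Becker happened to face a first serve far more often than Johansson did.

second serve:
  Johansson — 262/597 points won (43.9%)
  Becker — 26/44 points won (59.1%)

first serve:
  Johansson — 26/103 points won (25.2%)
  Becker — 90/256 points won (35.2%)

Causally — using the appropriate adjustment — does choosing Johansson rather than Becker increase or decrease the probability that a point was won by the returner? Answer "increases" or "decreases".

decreases

The stratified and pooled comparisons disagree (Becker wins within each serve type; Johansson wins overall), so the answer turns on the causal role of serve type.
Here serve type is a common cause — it drives both which player a case falls under and the outcome. The crude comparison mixes populations; the stratum-specific rates are the causally relevant ones.
Within each level — second serve: 43.9% vs 59.1%; first serve: 25.2% vs 35.2% — Becker is higher every time.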